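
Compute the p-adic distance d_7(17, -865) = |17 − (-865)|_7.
d_7(17, -865) = 1/49

Step 1 — x − y = 17 − (-865) = 882. Step 2 — v_7(882) = 2 (factor: 882 = (7^2 · 18); the sign does not affect v_p). Step 3 — |x − y|_7 = 7^{-2} = 1/49.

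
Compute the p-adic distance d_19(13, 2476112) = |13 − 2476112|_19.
d_19(13, 2476112) = 1/2476099

Step 1 — x − y = 13 − 2476112 = -2476099. Step 2 — v_19(-2476099) = 5 (factor: -2476099 = −(19^5 · 1); the sign does not affect v_p). Step 3 — |x − y|_19 = 19^{-5} = 1/2476099.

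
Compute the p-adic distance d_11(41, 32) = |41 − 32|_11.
d_11(41, 32) = 1

Step 1 — x − y = 41 − 32 = 9. Step 2 — v_11(9) = 0 (factor: 9 = (11^0 · 9); the sign does not affect v_p). Step 3 — |x − y|_11 = 11^{0} = 1.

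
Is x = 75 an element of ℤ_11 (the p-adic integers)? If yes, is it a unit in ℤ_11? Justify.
x ∈ ℤ_11^× (unit); v_11(x) = 0

ℤ_11 = {x ∈ ℚ_11 : v_11(x) ≥ 0} and ℤ_11^× = {x ∈ ℤ_11 : v_11(x) = 0}. Here v_11(75) = v_11(num) − v_11(den) = 0; compare against these criteria.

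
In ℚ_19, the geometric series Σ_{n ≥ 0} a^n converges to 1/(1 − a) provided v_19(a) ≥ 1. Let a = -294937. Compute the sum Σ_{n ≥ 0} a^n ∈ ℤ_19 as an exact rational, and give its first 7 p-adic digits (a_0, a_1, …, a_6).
Σ a^n = 1/(1 − a) = 1/294938;  first 7 digits = (1, 0, 0, 14, 16, 18, 5)

v_19(a) = 3 ≥ 1, so the series converges in ℤ_19 to 1/(1 − a) = 1/(1 − (-294937)) = 1/294938. Expand this rational in ℤ_19: compute digits iteratively via d_i = x_i mod 19, x_{i+1} = (x_i − d_i)/19. The first 7 digits are (1, 0, 0, 14, 16, 18, 5).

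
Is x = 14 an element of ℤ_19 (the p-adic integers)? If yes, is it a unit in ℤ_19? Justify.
x ∈ ℤ_19^× (unit); v_19(x) = 0

ℤ_19 = {x ∈ ℚ_19 : v_19(x) ≥ 0} and ℤ_19^× = {x ∈ ℤ_19 : v_19(x) = 0}. Here v_19(14) = v_19(num) − v_19(den) = 0; compare against these criteria.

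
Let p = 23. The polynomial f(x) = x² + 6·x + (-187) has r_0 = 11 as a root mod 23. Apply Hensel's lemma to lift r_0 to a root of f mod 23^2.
r_1 = 11 (mod 529)

Hensel: r_{i+1} = r_i − f(r_i)·(f′(r_i))^{-1} mod 23^{i+2}, f′(x) = 2x + 6. Iterate:
  r_0 = 11 (mod 23)
  r_1 = 11 (mod 529)
Final: r = 11 satisfies f(r) ≡ 0 mod 23^2.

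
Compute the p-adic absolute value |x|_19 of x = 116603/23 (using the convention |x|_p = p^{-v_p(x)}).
|116603/23|_19 = 1/6859

Step 1 — compute v_19(x) by factoring powers of 19 out of the numerator and denominator: v_19(116603/23) = 3. Step 2 — apply |x|_p = p^{-v_p(x)} = 19^{-3} = 1/6859.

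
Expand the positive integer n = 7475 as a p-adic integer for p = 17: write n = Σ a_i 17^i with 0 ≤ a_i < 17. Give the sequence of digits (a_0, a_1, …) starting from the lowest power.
(a_0, a_1, …) = (12, 14, 8, 1)

Repeated division by 17 gives the digits low-to-high: 7475 = 12 + 14·17^1 + 8·17^2 + 1·17^3. Digit sequence: (12, 14, 8, 1).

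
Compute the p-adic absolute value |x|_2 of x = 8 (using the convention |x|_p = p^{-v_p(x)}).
|8|_2 = 1/8

Step 1 — compute v_2(x) by factoring powers of 2 out of the numerator and denominator: v_2(8) = 3. Step 2 — apply |x|_p = p^{-v_p(x)} = 2^{-3} = 1/8.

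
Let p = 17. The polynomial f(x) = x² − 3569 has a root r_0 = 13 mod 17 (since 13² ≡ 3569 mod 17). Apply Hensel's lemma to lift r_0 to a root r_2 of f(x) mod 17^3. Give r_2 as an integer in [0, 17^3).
r_2 = 1322 (mod 4913)

Hensel's recurrence: r_{i+1} = r_i − f(r_i)·(f′(r_i))^{-1} mod 17^{i+2}, with f′(x) = 2x. Iterate:
  r_0 = 13 (mod 17)
  r_1 = 166 (mod 289)
  r_2 = 1322 (mod 4913)
Final: r_2 = 1322, and one checks f(r_2) ≡ 0 mod 17^3.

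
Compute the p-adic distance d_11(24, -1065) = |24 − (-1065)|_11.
d_11(24, -1065) = 1/121

Step 1 — x − y = 24 − (-1065) = 1089. Step 2 — v_11(1089) = 2 (factor: 1089 = (11^2 · 9); the sign does not affect v_p). Step 3 — |x − y|_11 = 11^{-2} = 1/121.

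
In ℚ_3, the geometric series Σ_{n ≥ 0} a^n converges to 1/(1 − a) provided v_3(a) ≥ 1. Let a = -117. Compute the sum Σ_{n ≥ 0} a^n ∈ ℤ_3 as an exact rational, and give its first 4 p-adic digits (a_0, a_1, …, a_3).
Σ a^n = 1/(1 − a) = 1/118;  first 4 digits = (1, 0, 2, 1)

v_3(a) = 2 ≥ 1, so the series converges in ℤ_3 to 1/(1 − a) = 1/(1 − (-117)) = 1/118. Expand this rational in ℤ_3: compute digits iteratively via d_i = x_i mod 3, x_{i+1} = (x_i − d_i)/3. The first 4 digits are (1, 0, 2, 1).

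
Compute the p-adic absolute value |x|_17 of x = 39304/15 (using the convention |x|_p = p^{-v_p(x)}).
|39304/15|_17 = 1/4913

Step 1 — compute v_17(x) by factoring powers of 17 out of the numerator and denominator: v_17(39304/15) = 3. Step 2 — apply |x|_p = p^{-v_p(x)} = 17^{-3} = 1/4913.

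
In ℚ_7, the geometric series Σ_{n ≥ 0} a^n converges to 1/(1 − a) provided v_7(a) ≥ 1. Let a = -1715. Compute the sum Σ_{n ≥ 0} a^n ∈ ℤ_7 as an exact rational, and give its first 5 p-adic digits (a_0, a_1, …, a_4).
Σ a^n = 1/(1 − a) = 1/1716;  first 5 digits = (1, 0, 0, 2, 6)

v_7(a) = 3 ≥ 1, so the series converges in ℤ_7 to 1/(1 − a) = 1/(1 − (-1715)) = 1/1716. Expand this rational in ℤ_7: compute digits iteratively via d_i = x_i mod 7, x_{i+1} = (x_i − d_i)/7. The first 5 digits are (1, 0, 0, 2, 6).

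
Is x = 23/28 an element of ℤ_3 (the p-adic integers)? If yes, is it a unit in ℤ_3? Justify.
x ∈ ℤ_3^× (unit); v_3(x) = 0

ℤ_3 = {x ∈ ℚ_3 : v_3(x) ≥ 0} and ℤ_3^× = {x ∈ ℤ_3 : v_3(x) = 0}. Here v_3(23/28) = v_3(num) − v_3(den) = 0; compare against these criteria.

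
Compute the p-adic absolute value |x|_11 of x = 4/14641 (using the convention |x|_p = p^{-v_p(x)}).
|4/14641|_11 = 14641

Step 1 — compute v_11(x) by factoring powers of 11 out of the numerator and denominator: v_11(4/14641) = -4. Step 2 — apply |x|_p = p^{-v_p(x)} = 11^{4} = 14641.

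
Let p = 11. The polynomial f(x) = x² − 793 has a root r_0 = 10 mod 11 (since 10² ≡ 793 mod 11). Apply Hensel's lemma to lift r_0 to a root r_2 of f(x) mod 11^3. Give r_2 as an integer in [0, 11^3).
r_2 = 813 (mod 1331)

Hensel's recurrence: r_{i+1} = r_i − f(r_i)·(f′(r_i))^{-1} mod 11^{i+2}, with f′(x) = 2x. Iterate:
  r_0 = 10 (mod 11)
  r_1 = 87 (mod 121)
  r_2 = 813 (mod 1331)
Final: r_2 = 813, and one checks f(r_2) ≡ 0 mod 11^3.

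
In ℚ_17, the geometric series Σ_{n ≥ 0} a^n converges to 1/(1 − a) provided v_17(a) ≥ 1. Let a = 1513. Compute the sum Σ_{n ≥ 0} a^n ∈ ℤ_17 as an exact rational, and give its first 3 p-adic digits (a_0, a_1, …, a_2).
Σ a^n = 1/(1 − a) = -1/1512;  first 3 digits = (1, 4, 4)

v_17(a) = 1 ≥ 1, so the series converges in ℤ_17 to 1/(1 − a) = 1/(1 − 1513) = -1/1512. Expand this rational in ℤ_17: compute digits iteratively via d_i = x_i mod 17, x_{i+1} = (x_i − d_i)/17. The first 3 digits are (1, 4, 4).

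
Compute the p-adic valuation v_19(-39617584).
v_19(-39617584) = 5

v_19(n) is the largest exponent k such that 19^k divides n. Factor out: -39617584 = -19^5 · 16. (Sign doesn't affect v_p.) So v_19(-39617584) = 5.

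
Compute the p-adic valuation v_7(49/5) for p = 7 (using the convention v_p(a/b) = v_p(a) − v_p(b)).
v_7(49/5) = 2

Factor powers of 7 from the numerator and denominator of the reduced fraction: 49 = 7^2 · 1 and 5 = 7^0 · 5. Apply v_p(a/b) = v_p(a) − v_p(b): v_7(49/5) = 2 − 0 = 2.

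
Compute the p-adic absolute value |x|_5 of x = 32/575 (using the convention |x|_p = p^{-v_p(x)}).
|32/575|_5 = 25

Step 1 — compute v_5(x) by factoring powers of 5 out of the numerator and denominator: v_5(32/575) = -2. Step 2 — apply |x|_p = p^{-v_p(x)} = 5^{2} = 25.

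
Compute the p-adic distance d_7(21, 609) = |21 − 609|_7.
d_7(21, 609) = 1/49

Step 1 — x − y = 21 − 609 = -588. Step 2 — v_7(-588) = 2 (factor: -588 = −(7^2 · 12); the sign does not affect v_p). Step 3 — |x − y|_7 = 7^{-2} = 1/49.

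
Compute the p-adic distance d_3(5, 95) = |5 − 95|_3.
d_3(5, 95) = 1/9

Step 1 — x − y = 5 − 95 = -90. Step 2 — v_3(-90) = 2 (factor: -90 = −(3^2 · 10); the sign does not affect v_p). Step 3 — |x − y|_3 = 3^{-2} = 1/9.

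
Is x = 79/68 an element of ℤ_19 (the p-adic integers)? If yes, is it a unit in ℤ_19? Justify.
x ∈ ℤ_19^× (unit); v_19(x) = 0

ℤ_19 = {x ∈ ℚ_19 : v_19(x) ≥ 0} and ℤ_19^× = {x ∈ ℤ_19 : v_19(x) = 0}. Here v_19(79/68) = v_19(num) − v_19(den) = 0; compare against these criteria.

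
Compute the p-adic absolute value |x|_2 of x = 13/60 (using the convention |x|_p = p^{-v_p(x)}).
|13/60|_2 = 4

Step 1 — compute v_2(x) by factoring powers of 2 out of the numerator and denominator: v_2(13/60) = -2. Step 2 — apply |x|_p = p^{-v_p(x)} = 2^{2} = 4.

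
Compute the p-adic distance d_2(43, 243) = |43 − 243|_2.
d_2(43, 243) = 1/8

Step 1 — x − y = 43 − 243 = -200. Step 2 — v_2(-200) = 3 (factor: -200 = −(2^3 · 25); the sign does not affect v_p). Step 3 — |x − y|_2 = 2^{-3} = 1/8.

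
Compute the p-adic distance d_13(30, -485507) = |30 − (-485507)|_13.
d_13(30, -485507) = 1/28561

Step 1 — x − y = 30 − (-485507) = 485537. Step 2 — v_13(485537) = 4 (factor: 485537 = (13^4 · 17); the sign does not affect v_p). Step 3 — |x − y|_13 = 13^{-4} = 1/28561.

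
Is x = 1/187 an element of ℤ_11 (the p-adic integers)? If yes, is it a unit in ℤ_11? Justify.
x ∉ ℤ_11 (v_11(x) = -1 < 0)

ℤ_11 = {x ∈ ℚ_11 : v_11(x) ≥ 0} and ℤ_11^× = {x ∈ ℤ_11 : v_11(x) = 0}. Here v_11(1/187) = v_11(num) − v_11(den) = -1; compare against these criteria.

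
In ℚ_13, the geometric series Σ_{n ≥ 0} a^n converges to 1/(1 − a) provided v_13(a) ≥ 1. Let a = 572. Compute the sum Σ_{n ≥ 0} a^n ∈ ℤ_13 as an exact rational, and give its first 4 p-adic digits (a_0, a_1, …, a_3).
Σ a^n = 1/(1 − a) = -1/571;  first 4 digits = (1, 5, 2, 1)

v_13(a) = 1 ≥ 1, so the series converges in ℤ_13 to 1/(1 − a) = 1/(1 − 572) = -1/571. Expand this rational in ℤ_13: compute digits iteratively via d_i = x_i mod 13, x_{i+1} = (x_i − d_i)/13. The first 4 digits are (1, 5, 2, 1).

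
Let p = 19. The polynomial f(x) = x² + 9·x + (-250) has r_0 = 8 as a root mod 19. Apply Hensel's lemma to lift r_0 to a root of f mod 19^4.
r_3 = 22770 (mod 130321)

Hensel: r_{i+1} = r_i − f(r_i)·(f′(r_i))^{-1} mod 19^{i+2}, f′(x) = 2x + 9. Iterate:
  r_0 = 8 (mod 19)
  r_1 = 27 (mod 361)
  r_2 = 2193 (mod 6859)
  r_3 = 22770 (mod 130321)
Final: r = 22770 satisfies f(r) ≡ 0 mod 19^4.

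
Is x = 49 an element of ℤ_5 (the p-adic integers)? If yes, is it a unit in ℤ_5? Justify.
x ∈ ℤ_5^× (unit); v_5(x) = 0

ℤ_5 = {x ∈ ℚ_5 : v_5(x) ≥ 0} and ℤ_5^× = {x ∈ ℤ_5 : v_5(x) = 0}. Here v_5(49) = v_5(num) − v_5(den) = 0; compare against these criteria.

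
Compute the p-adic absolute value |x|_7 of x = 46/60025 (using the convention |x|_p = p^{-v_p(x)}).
|46/60025|_7 = 2401

Step 1 — compute v_7(x) by factoring powers of 7 out of the numerator and denominator: v_7(46/60025) = -4. Step 2 — apply |x|_p = p^{-v_p(x)} = 7^{4} = 2401.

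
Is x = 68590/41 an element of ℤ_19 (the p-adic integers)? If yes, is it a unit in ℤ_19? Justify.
x ∈ ℤ_19 but not a unit; v_19(x) = 3 > 0

ℤ_19 = {x ∈ ℚ_19 : v_19(x) ≥ 0} and ℤ_19^× = {x ∈ ℤ_19 : v_19(x) = 0}. Here v_19(68590/41) = v_19(num) − v_19(den) = 3; compare against these criteria.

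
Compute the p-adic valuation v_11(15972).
v_11(15972) = 3

v_11(n) is the largest exponent k such that 11^k divides n. Factor out: 15972 = 11^3 · 12. (Sign doesn't affect v_p.) So v_11(15972) = 3.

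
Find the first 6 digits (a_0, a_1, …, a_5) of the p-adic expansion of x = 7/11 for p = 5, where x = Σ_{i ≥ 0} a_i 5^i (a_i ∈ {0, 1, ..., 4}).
(a_0, …, a_5) = (2, 2, 0, 4, 1, 1)

v_5(7/11) = 0 (numerator and denominator both coprime to 5), so x ∈ ℤ_5^×. Compute digits iteratively via a_i = x_i mod 5, x_{i+1} = (x_i − a_i)/5, with x_0 = x:
  x_0 = 7/11;  a_0 = 2;  x_1 = (x_0 − 2)/5 = -3/11
  x_1 = -3/11;  a_1 = 2;  x_2 = (x_1 − 2)/5 = -5/11
  x_2 = -5/11;  a_2 = 0;  x_3 = (x_2 − 0)/5 = -1/11
  x_3 = -1/11;  a_3 = 4;  x_4 = (x_3 − 4)/5 = -9/11
  x_4 = -9/11;  a_4 = 1;  x_5 = (x_4 − 1)/5 = -4/11
  x_5 = -4/11;  a_5 = 1;  x_6 = (x_5 − 1)/5 = -3/11
Digits: (2, 2, 0, 4, 1, 1).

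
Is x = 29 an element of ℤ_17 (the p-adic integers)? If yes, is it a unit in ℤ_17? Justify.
x ∈ ℤ_17^× (unit); v_17(x) = 0

ℤ_17 = {x ∈ ℚ_17 : v_17(x) ≥ 0} and ℤ_17^× = {x ∈ ℤ_17 : v_17(x) = 0}. Here v_17(29) = v_17(num) − v_17(den) = 0; compare against these criteria.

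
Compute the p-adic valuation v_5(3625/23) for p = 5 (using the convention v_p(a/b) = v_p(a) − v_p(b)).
v_5(3625/23) = 3

Factor powers of 5 from the numerator and denominator of the reduced fraction: 3625 = 5^3 · 29 and 23 = 5^0 · 23. Apply v_p(a/b) = v_p(a) − v_p(b): v_5(3625/23) = 3 − 0 = 3.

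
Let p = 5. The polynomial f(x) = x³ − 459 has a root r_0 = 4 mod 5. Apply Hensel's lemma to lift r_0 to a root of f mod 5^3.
r_2 = 94 (mod 125)

Hensel: r_{i+1} = r_i − f(r_i)/f′(r_i) mod 5^{i+2}, where f′(x) = 3x². Iterate:
  r_0 = 4 (mod 5)
  r_1 = 19 (mod 25)
  r_2 = 94 (mod 125)
Final: r = 94 with f(r) ≡ 0 mod 5^3.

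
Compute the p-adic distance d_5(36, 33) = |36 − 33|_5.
d_5(36, 33) = 1

Step 1 — x − y = 36 − 33 = 3. Step 2 — v_5(3) = 0 (factor: 3 = (5^0 · 3); the sign does not affect v_p). Step 3 — |x − y|_5 = 5^{0} = 1.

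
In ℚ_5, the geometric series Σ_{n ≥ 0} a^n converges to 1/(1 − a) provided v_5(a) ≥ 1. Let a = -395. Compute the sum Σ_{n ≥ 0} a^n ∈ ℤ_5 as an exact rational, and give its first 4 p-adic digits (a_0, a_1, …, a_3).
Σ a^n = 1/(1 − a) = 1/396;  first 4 digits = (1, 1, 0, 1)

v_5(a) = 1 ≥ 1, so the series converges in ℤ_5 to 1/(1 − a) = 1/(1 − (-395)) = 1/396. Expand this rational in ℤ_5: compute digits iteratively via d_i = x_i mod 5, x_{i+1} = (x_i − d_i)/5. The first 4 digits are (1, 1, 0, 1).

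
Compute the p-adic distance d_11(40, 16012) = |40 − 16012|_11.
d_11(40, 16012) = 1/1331

Step 1 — x − y = 40 − 16012 = -15972. Step 2 — v_11(-15972) = 3 (factor: -15972 = −(11^3 · 12); the sign does not affect v_p). Step 3 — |x − y|_11 = 11^{-3} = 1/1331.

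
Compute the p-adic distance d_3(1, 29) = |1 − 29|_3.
d_3(1, 29) = 1

Step 1 — x − y = 1 − 29 = -28. Step 2 — v_3(-28) = 0 (factor: -28 = −(3^0 · 28); the sign does not affect v_p). Step 3 — |x − y|_3 = 3^{0} = 1.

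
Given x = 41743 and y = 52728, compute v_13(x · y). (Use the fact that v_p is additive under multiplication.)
v_13(2201024904) = 6

v_p(x) = 3 (factor: 41743 = 13^3 · 19); v_p(y) = 3 (factor: 52728 = 13^3 · 24). Additivity: v_p(xy) = v_p(x) + v_p(y) = 3 + 3 = 6. (Direct check: xy = 2201024904 = 13^6 · (456).)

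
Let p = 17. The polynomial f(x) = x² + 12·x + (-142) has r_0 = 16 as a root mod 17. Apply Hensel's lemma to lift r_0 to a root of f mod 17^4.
r_3 = 26978 (mod 83521)

Hensel: r_{i+1} = r_i − f(r_i)·(f′(r_i))^{-1} mod 17^{i+2}, f′(x) = 2x + 12. Iterate:
  r_0 = 16 (mod 17)
  r_1 = 101 (mod 289)
  r_2 = 2413 (mod 4913)
  r_3 = 26978 (mod 83521)
Final: r = 26978 satisfies f(r) ≡ 0 mod 17^4.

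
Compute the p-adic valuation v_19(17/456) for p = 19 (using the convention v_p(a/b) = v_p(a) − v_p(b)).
v_19(17/456) = -1

Factor powers of 19 from the numerator and denominator of the reduced fraction: 17 = 19^0 · 17 and 456 = 19^1 · 24. Apply v_p(a/b) = v_p(a) − v_p(b): v_19(17/456) = 0 − 1 = -1.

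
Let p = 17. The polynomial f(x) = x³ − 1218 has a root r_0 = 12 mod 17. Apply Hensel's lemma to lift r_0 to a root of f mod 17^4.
r_3 = 8733 (mod 83521)

Hensel: r_{i+1} = r_i − f(r_i)/f′(r_i) mod 17^{i+2}, where f′(x) = 3x². Iterate:
  r_0 = 12 (mod 17)
  r_1 = 63 (mod 289)
  r_2 = 3820 (mod 4913)
  r_3 = 8733 (mod 83521)
Final: r = 8733 with f(r) ≡ 0 mod 17^4.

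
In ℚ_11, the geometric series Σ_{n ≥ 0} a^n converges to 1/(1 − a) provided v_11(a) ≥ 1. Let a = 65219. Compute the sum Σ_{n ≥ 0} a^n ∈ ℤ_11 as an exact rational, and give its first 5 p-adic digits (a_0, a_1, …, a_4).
Σ a^n = 1/(1 − a) = -1/65218;  first 5 digits = (1, 0, 0, 5, 4)

v_11(a) = 3 ≥ 1, so the series converges in ℤ_11 to 1/(1 − a) = 1/(1 − 65219) = -1/65218. Expand this rational in ℤ_11: compute digits iteratively via d_i = x_i mod 11, x_{i+1} = (x_i − d_i)/11. The first 5 digits are (1, 0, 0, 5, 4).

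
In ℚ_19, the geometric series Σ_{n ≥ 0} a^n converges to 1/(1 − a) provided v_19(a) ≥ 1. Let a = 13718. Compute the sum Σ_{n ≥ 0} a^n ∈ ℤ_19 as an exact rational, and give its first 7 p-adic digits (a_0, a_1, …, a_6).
Σ a^n = 1/(1 − a) = -1/13717;  first 7 digits = (1, 0, 0, 2, 0, 0, 4)

v_19(a) = 3 ≥ 1, so the series converges in ℤ_19 to 1/(1 − a) = 1/(1 − 13718) = -1/13717. Expand this rational in ℤ_19: compute digits iteratively via d_i = x_i mod 19, x_{i+1} = (x_i − d_i)/19. The first 7 digits are (1, 0, 0, 2, 0, 0, 4).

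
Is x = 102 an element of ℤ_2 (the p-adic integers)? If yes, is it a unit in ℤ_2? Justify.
x ∈ ℤ_2 but not a unit; v_2(x) = 1 > 0

ℤ_2 = {x ∈ ℚ_2 : v_2(x) ≥ 0} and ℤ_2^× = {x ∈ ℤ_2 : v_2(x) = 0}. Here v_2(102) = v_2(num) − v_2(den) = 1; compare against these criteria.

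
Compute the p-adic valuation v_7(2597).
v_7(2597) = 2

v_7(n) is the largest exponent k such that 7^k divides n. Factor out: 2597 = 7^2 · 53. (Sign doesn't affect v_p.) So v_7(2597) = 2.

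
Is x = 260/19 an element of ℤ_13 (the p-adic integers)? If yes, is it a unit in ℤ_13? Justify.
x ∈ ℤ_13 but not a unit; v_13(x) = 1 > 0

ℤ_13 = {x ∈ ℚ_13 : v_13(x) ≥ 0} and ℤ_13^× = {x ∈ ℤ_13 : v_13(x) = 0}. Here v_13(260/19) = v_13(num) − v_13(den) = 1; compare against these criteria.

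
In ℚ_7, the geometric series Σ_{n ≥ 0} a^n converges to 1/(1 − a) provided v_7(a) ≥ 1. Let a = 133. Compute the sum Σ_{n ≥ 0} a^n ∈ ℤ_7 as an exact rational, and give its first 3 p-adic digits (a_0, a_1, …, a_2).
Σ a^n = 1/(1 − a) = -1/132;  first 3 digits = (1, 5, 6)

v_7(a) = 1 ≥ 1, so the series converges in ℤ_7 to 1/(1 − a) = 1/(1 − 133) = -1/132. Expand this rational in ℤ_7: compute digits iteratively via d_i = x_i mod 7, x_{i+1} = (x_i − d_i)/7. The first 3 digits are (1, 5, 6).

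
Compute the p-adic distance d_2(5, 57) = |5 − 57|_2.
d_2(5, 57) = 1/4

Step 1 — x − y = 5 − 57 = -52. Step 2 — v_2(-52) = 2 (factor: -52 = −(2^2 · 13); the sign does not affect v_p). Step 3 — |x − y|_2 = 2^{-2} = 1/4.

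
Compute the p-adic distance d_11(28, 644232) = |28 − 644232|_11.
d_11(28, 644232) = 1/161051

Step 1 — x − y = 28 − 644232 = -644204. Step 2 — v_11(-644204) = 5 (factor: -644204 = −(11^5 · 4); the sign does not affect v_p). Step 3 — |x − y|_11 = 11^{-5} = 1/161051.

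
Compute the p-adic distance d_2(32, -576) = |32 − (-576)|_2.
d_2(32, -576) = 1/32

Step 1 — x − y = 32 − (-576) = 608. Step 2 — v_2(608) = 5 (factor: 608 = (2^5 · 19); the sign does not affect v_p). Step 3 — |x − y|_2 = 2^{-5} = 1/32.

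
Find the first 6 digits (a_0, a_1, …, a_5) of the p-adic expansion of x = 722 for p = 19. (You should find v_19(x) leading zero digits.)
(a_0, …, a_5) = (0, 0, 2, 0, 0, 0)

v_19(722) = 2, so a_0 = ... = a_1 = 0. Factor out: x = 19^2 · u with u = 2 a unit in ℤ_19. Expand u iteratively via a_{v+i} = u_i mod 19, u_{i+1} = (u_i − a_{v+i})/19:
  u_0 = 2;  a_2 = 2;  u_1 = (u_0 − 2)/19 = 0
  u_1 = 0;  a_3 = 0;  u_2 = (u_1 − 0)/19 = 0
  u_2 = 0;  a_4 = 0;  u_3 = (u_2 − 0)/19 = 0
  u_3 = 0;  a_5 = 0;  u_4 = (u_3 − 0)/19 = 0
Digits: (0, 0, 2, 0, 0, 0).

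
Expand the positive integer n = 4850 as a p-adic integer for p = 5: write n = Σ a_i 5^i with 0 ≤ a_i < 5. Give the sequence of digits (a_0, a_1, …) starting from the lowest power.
(a_0, a_1, …) = (0, 0, 4, 3, 2, 1)

Repeated division by 5 gives the digits low-to-high: 4850 = 4·5^2 + 3·5^3 + 2·5^4 + 1·5^5. Digit sequence: (0, 0, 4, 3, 2, 1).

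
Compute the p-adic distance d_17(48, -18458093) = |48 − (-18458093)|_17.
d_17(48, -18458093) = 1/1419857

Step 1 — x − y = 48 − (-18458093) = 18458141. Step 2 — v_17(18458141) = 5 (factor: 18458141 = (17^5 · 13); the sign does not affect v_p). Step 3 — |x − y|_17 = 17^{-5} = 1/1419857.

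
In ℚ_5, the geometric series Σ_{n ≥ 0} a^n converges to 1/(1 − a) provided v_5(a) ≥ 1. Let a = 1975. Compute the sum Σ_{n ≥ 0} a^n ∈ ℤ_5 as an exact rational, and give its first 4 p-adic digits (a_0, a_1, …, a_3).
Σ a^n = 1/(1 − a) = -1/1974;  first 4 digits = (1, 0, 4, 0)

v_5(a) = 2 ≥ 1, so the series converges in ℤ_5 to 1/(1 − a) = 1/(1 − 1975) = -1/1974. Expand this rational in ℤ_5: compute digits iteratively via d_i = x_i mod 5, x_{i+1} = (x_i − d_i)/5. The first 4 digits are (1, 0, 4, 0).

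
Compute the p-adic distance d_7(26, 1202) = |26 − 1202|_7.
d_7(26, 1202) = 1/49

Step 1 — x − y = 26 − 1202 = -1176. Step 2 — v_7(-1176) = 2 (factor: -1176 = −(7^2 · 24); the sign does not affect v_p). Step 3 — |x − y|_7 = 7^{-2} = 1/49.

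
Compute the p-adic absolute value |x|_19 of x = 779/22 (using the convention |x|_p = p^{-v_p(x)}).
|779/22|_19 = 1/19

Step 1 — compute v_19(x) by factoring powers of 19 out of the numerator and denominator: v_19(779/22) = 1. Step 2 — apply |x|_p = p^{-v_p(x)} = 19^{-1} = 1/19.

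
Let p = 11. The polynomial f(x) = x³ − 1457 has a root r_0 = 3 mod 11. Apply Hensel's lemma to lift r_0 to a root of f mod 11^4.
r_3 = 13115 (mod 14641)

Hensel: r_{i+1} = r_i − f(r_i)/f′(r_i) mod 11^{i+2}, where f′(x) = 3x². Iterate:
  r_0 = 3 (mod 11)
  r_1 = 47 (mod 121)
  r_2 = 1136 (mod 1331)
  r_3 = 13115 (mod 14641)
Final: r = 13115 with f(r) ≡ 0 mod 11^4.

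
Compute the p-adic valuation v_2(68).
v_2(68) = 2

v_2(n) is the largest exponent k such that 2^k divides n. Factor out: 68 = 2^2 · 17. (Sign doesn't affect v_p.) So v_2(68) = 2.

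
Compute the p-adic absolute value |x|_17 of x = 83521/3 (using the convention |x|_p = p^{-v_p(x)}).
|83521/3|_17 = 1/83521

Step 1 — compute v_17(x) by factoring powers of 17 out of the numerator and denominator: v_17(83521/3) = 4. Step 2 — apply |x|_p = p^{-v_p(x)} = 17^{-4} = 1/83521.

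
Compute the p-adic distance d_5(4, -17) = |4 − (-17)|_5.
d_5(4, -17) = 1

Step 1 — x − y = 4 − (-17) = 21. Step 2 — v_5(21) = 0 (factor: 21 = (5^0 · 21); the sign does not affect v_p). Step 3 — |x − y|_5 = 5^{0} = 1.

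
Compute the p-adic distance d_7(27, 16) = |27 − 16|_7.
d_7(27, 16) = 1

Step 1 — x − y = 27 − 16 = 11. Step 2 — v_7(11) = 0 (factor: 11 = (7^0 · 11); the sign does not affect v_p). Step 3 — |x − y|_7 = 7^{0} = 1.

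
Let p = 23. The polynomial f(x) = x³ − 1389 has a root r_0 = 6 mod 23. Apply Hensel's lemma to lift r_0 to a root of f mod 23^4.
r_3 = 25306 (mod 279841)

Hensel: r_{i+1} = r_i − f(r_i)/f′(r_i) mod 23^{i+2}, where f′(x) = 3x². Iterate:
  r_0 = 6 (mod 23)
  r_1 = 443 (mod 529)
  r_2 = 972 (mod 12167)
  r_3 = 25306 (mod 279841)
Final: r = 25306 with f(r) ≡ 0 mod 23^4.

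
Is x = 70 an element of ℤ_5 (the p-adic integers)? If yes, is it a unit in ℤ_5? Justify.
x ∈ ℤ_5 but not a unit; v_5(x) = 1 > 0

ℤ_5 = {x ∈ ℚ_5 : v_5(x) ≥ 0} and ℤ_5^× = {x ∈ ℤ_5 : v_5(x) = 0}. Here v_5(70) = v_5(num) − v_5(den) = 1; compare against these criteria.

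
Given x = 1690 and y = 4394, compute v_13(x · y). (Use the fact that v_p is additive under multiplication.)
v_13(7425860) = 5

v_p(x) = 2 (factor: 1690 = 13^2 · 10); v_p(y) = 3 (factor: 4394 = 13^3 · 2). Additivity: v_p(xy) = v_p(x) + v_p(y) = 2 + 3 = 5. (Direct check: xy = 7425860 = 13^5 · (20).)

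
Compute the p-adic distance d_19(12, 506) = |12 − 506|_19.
d_19(12, 506) = 1/19

Step 1 — x − y = 12 − 506 = -494. Step 2 — v_19(-494) = 1 (factor: -494 = −(19^1 · 26); the sign does not affect v_p). Step 3 — |x − y|_19 = 19^{-1} = 1/19.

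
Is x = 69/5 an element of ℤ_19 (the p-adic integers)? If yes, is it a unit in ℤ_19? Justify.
x ∈ ℤ_19^× (unit); v_19(x) = 0

ℤ_19 = {x ∈ ℚ_19 : v_19(x) ≥ 0} and ℤ_19^× = {x ∈ ℤ_19 : v_19(x) = 0}. Here v_19(69/5) = v_19(num) − v_19(den) = 0; compare against these criteria.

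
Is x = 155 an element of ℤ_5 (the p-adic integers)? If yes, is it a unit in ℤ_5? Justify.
x ∈ ℤ_5 but not a unit; v_5(x) = 1 > 0

ℤ_5 = {x ∈ ℚ_5 : v_5(x) ≥ 0} and ℤ_5^× = {x ∈ ℤ_5 : v_5(x) = 0}. Here v_5(155) = v_5(num) − v_5(den) = 1; compare against these criteria.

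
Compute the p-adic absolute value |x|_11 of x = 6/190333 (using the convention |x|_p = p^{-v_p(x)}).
|6/190333|_11 = 14641

Step 1 — compute v_11(x) by factoring powers of 11 out of the numerator and denominator: v_11(6/190333) = -4. Step 2 — apply |x|_p = p^{-v_p(x)} = 11^{4} = 14641.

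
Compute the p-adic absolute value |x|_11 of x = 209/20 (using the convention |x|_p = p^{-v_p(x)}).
|209/20|_11 = 1/11

Step 1 — compute v_11(x) by factoring powers of 11 out of the numerator and denominator: v_11(209/20) = 1. Step 2 — apply |x|_p = p^{-v_p(x)} = 11^{-1} = 1/11.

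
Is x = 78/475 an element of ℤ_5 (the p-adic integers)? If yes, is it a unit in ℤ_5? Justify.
x ∉ ℤ_5 (v_5(x) = -2 < 0)

ℤ_5 = {x ∈ ℚ_5 : v_5(x) ≥ 0} and ℤ_5^× = {x ∈ ℤ_5 : v_5(x) = 0}. Here v_5(78/475) = v_5(num) − v_5(den) = -2; compare against these criteria.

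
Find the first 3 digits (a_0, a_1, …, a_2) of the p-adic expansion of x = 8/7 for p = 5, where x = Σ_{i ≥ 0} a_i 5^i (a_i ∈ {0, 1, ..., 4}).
(a_0, …, a_2) = (4, 3, 0)

v_5(8/7) = 0 (numerator and denominator both coprime to 5), so x ∈ ℤ_5^×. Compute digits iteratively via a_i = x_i mod 5, x_{i+1} = (x_i − a_i)/5, with x_0 = x:
  x_0 = 8/7;  a_0 = 4;  x_1 = (x_0 − 4)/5 = -4/7
  x_1 = -4/7;  a_1 = 3;  x_2 = (x_1 − 3)/5 = -5/7
  x_2 = -5/7;  a_2 = 0;  x_3 = (x_2 − 0)/5 = -1/7
Digits: (4, 3, 0).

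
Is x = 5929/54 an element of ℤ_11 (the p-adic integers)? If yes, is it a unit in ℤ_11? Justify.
x ∈ ℤ_11 but not a unit; v_11(x) = 2 > 0

ℤ_11 = {x ∈ ℚ_11 : v_11(x) ≥ 0} and ℤ_11^× = {x ∈ ℤ_11 : v_11(x) = 0}. Here v_11(5929/54) = v_11(num) − v_11(den) = 2; compare against these criteria.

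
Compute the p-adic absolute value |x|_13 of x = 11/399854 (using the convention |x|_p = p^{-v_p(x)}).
|11/399854|_13 = 28561

Step 1 — compute v_13(x) by factoring powers of 13 out of the numerator and denominator: v_13(11/399854) = -4. Step 2 — apply |x|_p = p^{-v_p(x)} = 13^{4} = 28561.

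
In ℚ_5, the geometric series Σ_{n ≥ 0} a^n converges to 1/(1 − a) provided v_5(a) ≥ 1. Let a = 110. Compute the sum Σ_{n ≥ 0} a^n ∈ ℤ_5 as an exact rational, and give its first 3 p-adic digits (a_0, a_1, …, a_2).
Σ a^n = 1/(1 − a) = -1/109;  first 3 digits = (1, 2, 3)

v_5(a) = 1 ≥ 1, so the series converges in ℤ_5 to 1/(1 − a) = 1/(1 − 110) = -1/109. Expand this rational in ℤ_5: compute digits iteratively via d_i = x_i mod 5, x_{i+1} = (x_i − d_i)/5. The first 3 digits are (1, 2, 3).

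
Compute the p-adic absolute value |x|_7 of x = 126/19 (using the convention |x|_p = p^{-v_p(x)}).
|126/19|_7 = 1/7

Step 1 — compute v_7(x) by factoring powers of 7 out of the numerator and denominator: v_7(126/19) = 1. Step 2 — apply |x|_p = p^{-v_p(x)} = 7^{-1} = 1/7.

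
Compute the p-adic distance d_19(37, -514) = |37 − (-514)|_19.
d_19(37, -514) = 1/19

Step 1 — x − y = 37 − (-514) = 551. Step 2 — v_19(551) = 1 (factor: 551 = (19^1 · 29); the sign does not affect v_p). Step 3 — |x − y|_19 = 19^{-1} = 1/19.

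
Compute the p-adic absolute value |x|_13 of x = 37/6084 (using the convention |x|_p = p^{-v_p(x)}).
|37/6084|_13 = 169

Step 1 — compute v_13(x) by factoring powers of 13 out of the numerator and denominator: v_13(37/6084) = -2. Step 2 — apply |x|_p = p^{-v_p(x)} = 13^{2} = 169.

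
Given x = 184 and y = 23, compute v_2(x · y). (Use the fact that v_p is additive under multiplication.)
v_2(4232) = 3

v_p(x) = 3 (factor: 184 = 2^3 · 23); v_p(y) = 0 (factor: 23 = 2^0 · 23). Additivity: v_p(xy) = v_p(x) + v_p(y) = 3 + 0 = 3. (Direct check: xy = 4232 = 2^3 · (529).)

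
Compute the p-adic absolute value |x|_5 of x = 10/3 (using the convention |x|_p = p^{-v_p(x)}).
|10/3|_5 = 1/5

Step 1 — compute v_5(x) by factoring powers of 5 out of the numerator and denominator: v_5(10/3) = 1. Step 2 — apply |x|_p = p^{-v_p(x)} = 5^{-1} = 1/5.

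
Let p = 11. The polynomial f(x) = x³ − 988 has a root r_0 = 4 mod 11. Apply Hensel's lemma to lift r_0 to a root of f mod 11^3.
r_2 = 1324 (mod 1331)

Hensel: r_{i+1} = r_i − f(r_i)/f′(r_i) mod 11^{i+2}, where f′(x) = 3x². Iterate:
  r_0 = 4 (mod 11)
  r_1 = 114 (mod 121)
  r_2 = 1324 (mod 1331)
Final: r = 1324 with f(r) ≡ 0 mod 11^3.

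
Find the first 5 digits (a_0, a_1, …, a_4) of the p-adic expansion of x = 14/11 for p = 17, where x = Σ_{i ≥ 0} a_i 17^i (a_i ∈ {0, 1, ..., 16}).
(a_0, …, a_4) = (9, 15, 13, 10, 4)

v_17(14/11) = 0 (numerator and denominator both coprime to 17), so x ∈ ℤ_17^×. Compute digits iteratively via a_i = x_i mod 17, x_{i+1} = (x_i − a_i)/17, with x_0 = x:
  x_0 = 14/11;  a_0 = 9;  x_1 = (x_0 − 9)/17 = -5/11
  x_1 = -5/11;  a_1 = 15;  x_2 = (x_1 − 15)/17 = -10/11
  x_2 = -10/11;  a_2 = 13;  x_3 = (x_2 − 13)/17 = -9/11
  x_3 = -9/11;  a_3 = 10;  x_4 = (x_3 − 10)/17 = -7/11
  x_4 = -7/11;  a_4 = 4;  x_5 = (x_4 − 4)/17 = -3/11
Digits: (9, 15, 13, 10, 4).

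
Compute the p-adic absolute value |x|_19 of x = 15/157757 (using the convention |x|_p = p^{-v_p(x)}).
|15/157757|_19 = 6859

Step 1 — compute v_19(x) by factoring powers of 19 out of the numerator and denominator: v_19(15/157757) = -3. Step 2 — apply |x|_p = p^{-v_p(x)} = 19^{3} = 6859.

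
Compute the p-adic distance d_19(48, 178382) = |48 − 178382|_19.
d_19(48, 178382) = 1/6859

Step 1 — x − y = 48 − 178382 = -178334. Step 2 — v_19(-178334) = 3 (factor: -178334 = −(19^3 · 26); the sign does not affect v_p). Step 3 — |x − y|_19 = 19^{-3} = 1/6859.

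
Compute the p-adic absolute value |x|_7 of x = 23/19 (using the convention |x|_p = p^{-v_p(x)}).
|23/19|_7 = 1

Step 1 — compute v_7(x) by factoring powers of 7 out of the numerator and denominator: v_7(23/19) = 0. Step 2 — apply |x|_p = p^{-v_p(x)} = 7^{0} = 1.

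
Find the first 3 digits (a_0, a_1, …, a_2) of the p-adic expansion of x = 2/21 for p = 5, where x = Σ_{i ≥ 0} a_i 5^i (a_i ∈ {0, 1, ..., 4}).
(a_0, …, a_2) = (2, 2, 0)

v_5(2/21) = 0 (numerator and denominator both coprime to 5), so x ∈ ℤ_5^×. Compute digits iteratively via a_i = x_i mod 5, x_{i+1} = (x_i − a_i)/5, with x_0 = x:
  x_0 = 2/21;  a_0 = 2;  x_1 = (x_0 − 2)/5 = -8/21
  x_1 = -8/21;  a_1 = 2;  x_2 = (x_1 − 2)/5 = -10/21
  x_2 = -10/21;  a_2 = 0;  x_3 = (x_2 − 0)/5 = -2/21
Digits: (2, 2, 0).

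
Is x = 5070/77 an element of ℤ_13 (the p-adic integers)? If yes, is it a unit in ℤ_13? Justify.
x ∈ ℤ_13 but not a unit; v_13(x) = 2 > 0

ℤ_13 = {x ∈ ℚ_13 : v_13(x) ≥ 0} and ℤ_13^× = {x ∈ ℤ_13 : v_13(x) = 0}. Here v_13(5070/77) = v_13(num) − v_13(den) = 2; compare against these criteria.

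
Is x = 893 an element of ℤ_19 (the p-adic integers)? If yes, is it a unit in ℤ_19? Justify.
x ∈ ℤ_19 but not a unit; v_19(x) = 1 > 0

ℤ_19 = {x ∈ ℚ_19 : v_19(x) ≥ 0} and ℤ_19^× = {x ∈ ℤ_19 : v_19(x) = 0}. Here v_19(893) = v_19(num) − v_19(den) = 1; compare against these criteria.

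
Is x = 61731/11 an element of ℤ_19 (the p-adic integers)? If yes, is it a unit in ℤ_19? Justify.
x ∈ ℤ_19 but not a unit; v_19(x) = 3 > 0

ℤ_19 = {x ∈ ℚ_19 : v_19(x) ≥ 0} and ℤ_19^× = {x ∈ ℤ_19 : v_19(x) = 0}. Here v_19(61731/11) = v_19(num) − v_19(den) = 3; compare against these criteria.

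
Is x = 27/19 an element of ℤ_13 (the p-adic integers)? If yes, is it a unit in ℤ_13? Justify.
x ∈ ℤ_13^× (unit); v_13(x) = 0

ℤ_13 = {x ∈ ℚ_13 : v_13(x) ≥ 0} and ℤ_13^× = {x ∈ ℤ_13 : v_13(x) = 0}. Here v_13(27/19) = v_13(num) − v_13(den) = 0; compare against these criteria.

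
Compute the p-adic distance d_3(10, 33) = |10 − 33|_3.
d_3(10, 33) = 1

Step 1 — x − y = 10 − 33 = -23. Step 2 — v_3(-23) = 0 (factor: -23 = −(3^0 · 23); the sign does not affect v_p). Step 3 — |x − y|_3 = 3^{0} = 1.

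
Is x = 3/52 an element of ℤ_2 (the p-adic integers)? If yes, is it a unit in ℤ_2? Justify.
x ∉ ℤ_2 (v_2(x) = -2 < 0)

ℤ_2 = {x ∈ ℚ_2 : v_2(x) ≥ 0} and ℤ_2^× = {x ∈ ℤ_2 : v_2(x) = 0}. Here v_2(3/52) = v_2(num) − v_2(den) = -2; compare against these criteria.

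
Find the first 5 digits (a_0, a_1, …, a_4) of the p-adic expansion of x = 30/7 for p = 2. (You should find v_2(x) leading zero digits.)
(a_0, …, a_4) = (0, 1, 0, 0, 1)

v_2(30/7) = 1, so a_0 = ... = a_0 = 0. Factor out: x = 2^1 · u with u = 15/7 a unit in ℤ_2. Expand u iteratively via a_{v+i} = u_i mod 2, u_{i+1} = (u_i − a_{v+i})/2:
  u_0 = 15/7;  a_1 = 1;  u_1 = (u_0 − 1)/2 = 4/7
  u_1 = 4/7;  a_2 = 0;  u_2 = (u_1 − 0)/2 = 2/7
  u_2 = 2/7;  a_3 = 0;  u_3 = (u_2 − 0)/2 = 1/7
  u_3 = 1/7;  a_4 = 1;  u_4 = (u_3 − 1)/2 = -3/7
Digits: (0, 1, 0, 0, 1).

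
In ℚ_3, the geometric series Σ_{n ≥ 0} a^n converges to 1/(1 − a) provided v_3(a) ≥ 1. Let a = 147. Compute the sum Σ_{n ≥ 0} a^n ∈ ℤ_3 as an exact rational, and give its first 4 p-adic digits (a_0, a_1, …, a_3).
Σ a^n = 1/(1 − a) = -1/146;  first 4 digits = (1, 1, 2, 2)

v_3(a) = 1 ≥ 1, so the series converges in ℤ_3 to 1/(1 − a) = 1/(1 − 147) = -1/146. Expand this rational in ℤ_3: compute digits iteratively via d_i = x_i mod 3, x_{i+1} = (x_i − d_i)/3. The first 4 digits are (1, 1, 2, 2).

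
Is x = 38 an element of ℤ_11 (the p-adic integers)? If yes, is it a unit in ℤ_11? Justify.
x ∈ ℤ_11^× (unit); v_11(x) = 0

ℤ_11 = {x ∈ ℚ_11 : v_11(x) ≥ 0} and ℤ_11^× = {x ∈ ℤ_11 : v_11(x) = 0}. Here v_11(38) = v_11(num) − v_11(den) = 0; compare against these criteria.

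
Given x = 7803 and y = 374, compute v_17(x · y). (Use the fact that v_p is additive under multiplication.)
v_17(2918322) = 3

v_p(x) = 2 (factor: 7803 = 17^2 · 27); v_p(y) = 1 (factor: 374 = 17^1 · 22). Additivity: v_p(xy) = v_p(x) + v_p(y) = 2 + 1 = 3. (Direct check: xy = 2918322 = 17^3 · (594).)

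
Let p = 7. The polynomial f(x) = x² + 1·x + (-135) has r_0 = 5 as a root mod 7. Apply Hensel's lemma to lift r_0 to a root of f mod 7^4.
r_3 = 1244 (mod 2401)

Hensel: r_{i+1} = r_i − f(r_i)·(f′(r_i))^{-1} mod 7^{i+2}, f′(x) = 2x + 1. Iterate:
  r_0 = 5 (mod 7)
  r_1 = 19 (mod 49)
  r_2 = 215 (mod 343)
  r_3 = 1244 (mod 2401)
Final: r = 1244 satisfies f(r) ≡ 0 mod 7^4.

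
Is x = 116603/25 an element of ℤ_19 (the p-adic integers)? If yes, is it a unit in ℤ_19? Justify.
x ∈ ℤ_19 but not a unit; v_19(x) = 3 > 0

ℤ_19 = {x ∈ ℚ_19 : v_19(x) ≥ 0} and ℤ_19^× = {x ∈ ℤ_19 : v_19(x) = 0}. Here v_19(116603/25) = v_19(num) − v_19(den) = 3; compare against these criteria.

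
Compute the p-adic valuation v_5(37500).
v_5(37500) = 5

v_5(n) is the largest exponent k such that 5^k divides n. Factor out: 37500 = 5^5 · 12. (Sign doesn't affect v_p.) So v_5(37500) = 5.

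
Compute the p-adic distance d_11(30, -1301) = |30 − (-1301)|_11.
d_11(30, -1301) = 1/1331

Step 1 — x − y = 30 − (-1301) = 1331. Step 2 — v_11(1331) = 3 (factor: 1331 = (11^3 · 1); the sign does not affect v_p). Step 3 — |x − y|_11 = 11^{-3} = 1/1331.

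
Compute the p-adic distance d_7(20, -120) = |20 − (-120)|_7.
d_7(20, -120) = 1/7

Step 1 — x − y = 20 − (-120) = 140. Step 2 — v_7(140) = 1 (factor: 140 = (7^1 · 20); the sign does not affect v_p). Step 3 — |x − y|_7 = 7^{-1} = 1/7.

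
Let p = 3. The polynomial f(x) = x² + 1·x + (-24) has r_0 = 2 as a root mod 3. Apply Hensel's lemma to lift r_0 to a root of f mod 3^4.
r_3 = 38 (mod 81)

Hensel: r_{i+1} = r_i − f(r_i)·(f′(r_i))^{-1} mod 3^{i+2}, f′(x) = 2x + 1. Iterate:
  r_0 = 2 (mod 3)
  r_1 = 2 (mod 9)
  r_2 = 11 (mod 27)
  r_3 = 38 (mod 81)
Final: r = 38 satisfies f(r) ≡ 0 mod 3^4.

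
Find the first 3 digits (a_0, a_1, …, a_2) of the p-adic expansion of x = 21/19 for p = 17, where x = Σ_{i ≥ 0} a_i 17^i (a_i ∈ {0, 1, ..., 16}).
(a_0, …, a_2) = (2, 8, 4)

v_17(21/19) = 0 (numerator and denominator both coprime to 17), so x ∈ ℤ_17^×. Compute digits iteratively via a_i = x_i mod 17, x_{i+1} = (x_i − a_i)/17, with x_0 = x:
  x_0 = 21/19;  a_0 = 2;  x_1 = (x_0 − 2)/17 = -1/19
  x_1 = -1/19;  a_1 = 8;  x_2 = (x_1 − 8)/17 = -9/19
  x_2 = -9/19;  a_2 = 4;  x_3 = (x_2 − 4)/17 = -5/19
Digits: (2, 8, 4).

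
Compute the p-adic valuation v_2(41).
v_2(41) = 0

v_2(n) is the largest exponent k such that 2^k divides n. Factor out: 41 = 2^0 · 41. (Sign doesn't affect v_p.) So v_2(41) = 0.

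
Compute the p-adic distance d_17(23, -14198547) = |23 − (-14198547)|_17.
d_17(23, -14198547) = 1/1419857

Step 1 — x − y = 23 − (-14198547) = 14198570. Step 2 — v_17(14198570) = 5 (factor: 14198570 = (17^5 · 10); the sign does not affect v_p). Step 3 — |x − y|_17 = 17^{-5} = 1/1419857.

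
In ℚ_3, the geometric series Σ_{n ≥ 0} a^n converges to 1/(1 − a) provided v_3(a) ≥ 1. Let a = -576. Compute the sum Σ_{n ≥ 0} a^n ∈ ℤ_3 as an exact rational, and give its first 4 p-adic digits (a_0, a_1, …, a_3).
Σ a^n = 1/(1 − a) = 1/577;  first 4 digits = (1, 0, 2, 2)

v_3(a) = 2 ≥ 1, so the series converges in ℤ_3 to 1/(1 − a) = 1/(1 − (-576)) = 1/577. Expand this rational in ℤ_3: compute digits iteratively via d_i = x_i mod 3, x_{i+1} = (x_i − d_i)/3. The first 4 digits are (1, 0, 2, 2).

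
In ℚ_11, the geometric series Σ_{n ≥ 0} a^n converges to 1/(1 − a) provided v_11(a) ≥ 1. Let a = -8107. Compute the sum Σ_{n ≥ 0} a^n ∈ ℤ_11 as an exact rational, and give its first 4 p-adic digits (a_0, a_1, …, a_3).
Σ a^n = 1/(1 − a) = 1/8108;  first 4 digits = (1, 0, 10, 4)

v_11(a) = 2 ≥ 1, so the series converges in ℤ_11 to 1/(1 − a) = 1/(1 − (-8107)) = 1/8108. Expand this rational in ℤ_11: compute digits iteratively via d_i = x_i mod 11, x_{i+1} = (x_i − d_i)/11. The first 4 digits are (1, 0, 10, 4).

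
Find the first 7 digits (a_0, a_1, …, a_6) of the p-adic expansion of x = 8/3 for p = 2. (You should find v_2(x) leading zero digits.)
(a_0, …, a_6) = (0, 0, 0, 1, 1, 0, 1)

v_2(8/3) = 3, so a_0 = ... = a_2 = 0. Factor out: x = 2^3 · u with u = 1/3 a unit in ℤ_2. Expand u iteratively via a_{v+i} = u_i mod 2, u_{i+1} = (u_i − a_{v+i})/2:
  u_0 = 1/3;  a_3 = 1;  u_1 = (u_0 − 1)/2 = -1/3
  u_1 = -1/3;  a_4 = 1;  u_2 = (u_1 − 1)/2 = -2/3
  u_2 = -2/3;  a_5 = 0;  u_3 = (u_2 − 0)/2 = -1/3
  u_3 = -1/3;  a_6 = 1;  u_4 = (u_3 − 1)/2 = -2/3
Digits: (0, 0, 0, 1, 1, 0, 1).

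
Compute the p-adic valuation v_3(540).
v_3(540) = 3

v_3(n) is the largest exponent k such that 3^k divides n. Factor out: 540 = 3^3 · 20. (Sign doesn't affect v_p.) So v_3(540) = 3.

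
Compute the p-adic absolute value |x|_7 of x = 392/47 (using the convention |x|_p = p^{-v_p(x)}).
|392/47|_7 = 1/49

Step 1 — compute v_7(x) by factoring powers of 7 out of the numerator and denominator: v_7(392/47) = 2. Step 2 — apply |x|_p = p^{-v_p(x)} = 7^{-2} = 1/49.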